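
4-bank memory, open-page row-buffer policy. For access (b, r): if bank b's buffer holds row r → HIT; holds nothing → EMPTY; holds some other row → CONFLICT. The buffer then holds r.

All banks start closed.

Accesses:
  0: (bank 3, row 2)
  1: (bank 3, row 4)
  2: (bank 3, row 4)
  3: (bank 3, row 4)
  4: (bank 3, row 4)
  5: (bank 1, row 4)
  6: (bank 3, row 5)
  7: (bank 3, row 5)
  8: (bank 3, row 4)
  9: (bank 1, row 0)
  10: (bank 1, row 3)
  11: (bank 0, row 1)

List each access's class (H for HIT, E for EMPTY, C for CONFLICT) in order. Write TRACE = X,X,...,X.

0: bank 3 row 2 — prev None → EMPTY
1: bank 3 row 4 — prev 2 → CONFLICT
2: bank 3 row 4 — prev 4 → HIT
3: bank 3 row 4 — prev 4 → HIT
4: bank 3 row 4 — prev 4 → HIT
5: bank 1 row 4 — prev None → EMPTY
6: bank 3 row 5 — prev 4 → CONFLICT
7: bank 3 row 5 — prev 5 → HIT
8: bank 3 row 4 — prev 5 → CONFLICT
9: bank 1 row 0 — prev 4 → CONFLICT
10: bank 1 row 3 — prev 0 → CONFLICT
11: bank 0 row 1 — prev None → EMPTY

TRACE = E,C,H,H,H,E,C,H,C,C,C,E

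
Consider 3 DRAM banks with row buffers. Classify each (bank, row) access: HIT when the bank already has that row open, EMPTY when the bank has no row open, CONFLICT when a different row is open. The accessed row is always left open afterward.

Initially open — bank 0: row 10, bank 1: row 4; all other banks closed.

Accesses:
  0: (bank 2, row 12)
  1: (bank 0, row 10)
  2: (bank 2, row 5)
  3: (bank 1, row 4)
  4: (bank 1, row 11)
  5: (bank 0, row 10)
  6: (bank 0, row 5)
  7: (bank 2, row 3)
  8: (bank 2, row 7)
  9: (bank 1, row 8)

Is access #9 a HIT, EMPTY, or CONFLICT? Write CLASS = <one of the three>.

CLASS = CONFLICT

  [0] b2 r12: no row ⇒ E
  [1] b0 r10: had r10 ⇒ H
  [2] b2 r5: had r12 ⇒ C
  [3] b1 r4: had r4 ⇒ H
  [4] b1 r11: had r4 ⇒ C
  [5] b0 r10: had r10 ⇒ H
  [6] b0 r5: had r10 ⇒ C
  [7] b2 r3: had r5 ⇒ C
  [8] b2 r7: had r3 ⇒ C
  [9] b1 r8: had r11 ⇒ C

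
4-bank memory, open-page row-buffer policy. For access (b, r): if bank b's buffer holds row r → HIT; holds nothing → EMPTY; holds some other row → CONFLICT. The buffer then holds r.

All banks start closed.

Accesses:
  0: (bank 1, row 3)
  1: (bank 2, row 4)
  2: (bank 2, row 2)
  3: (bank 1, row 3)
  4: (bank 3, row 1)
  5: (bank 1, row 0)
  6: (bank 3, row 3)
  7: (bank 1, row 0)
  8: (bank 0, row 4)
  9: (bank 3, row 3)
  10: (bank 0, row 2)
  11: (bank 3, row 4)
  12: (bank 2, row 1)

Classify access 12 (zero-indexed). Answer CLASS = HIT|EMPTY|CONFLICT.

#0 (1,3) E
#1 (2,4) E
#2 (2,2) C  (was 4)
#3 (1,3) H  (was 3)
#4 (3,1) E
#5 (1,0) C  (was 3)
#6 (3,3) C  (was 1)
#7 (1,0) H  (was 0)
#8 (0,4) E
#9 (3,3) H  (was 3)
#10 (0,2) C  (was 4)
#11 (3,4) C  (was 3)
#12 (2,1) C  (was 2)

CLASS = CONFLICT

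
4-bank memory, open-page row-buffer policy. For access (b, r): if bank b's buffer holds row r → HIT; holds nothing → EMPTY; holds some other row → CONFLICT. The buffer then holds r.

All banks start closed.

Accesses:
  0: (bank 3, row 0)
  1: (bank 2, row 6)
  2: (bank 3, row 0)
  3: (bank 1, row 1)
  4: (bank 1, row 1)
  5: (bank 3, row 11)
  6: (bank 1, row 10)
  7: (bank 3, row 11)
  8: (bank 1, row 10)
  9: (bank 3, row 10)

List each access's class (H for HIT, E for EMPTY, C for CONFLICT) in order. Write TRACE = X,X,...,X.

  [0] b3 r0: no row ⇒ E
  [1] b2 r6: no row ⇒ E
  [2] b3 r0: had r0 ⇒ H
  [3] b1 r1: no row ⇒ E
  [4] b1 r1: had r1 ⇒ H
  [5] b3 r11: had r0 ⇒ C
  [6] b1 r10: had r1 ⇒ C
  [7] b3 r11: had r11 ⇒ H
  [8] b1 r10: had r10 ⇒ H
  [9] b3 r10: had r11 ⇒ C

TRACE = E,E,H,E,H,C,C,H,H,C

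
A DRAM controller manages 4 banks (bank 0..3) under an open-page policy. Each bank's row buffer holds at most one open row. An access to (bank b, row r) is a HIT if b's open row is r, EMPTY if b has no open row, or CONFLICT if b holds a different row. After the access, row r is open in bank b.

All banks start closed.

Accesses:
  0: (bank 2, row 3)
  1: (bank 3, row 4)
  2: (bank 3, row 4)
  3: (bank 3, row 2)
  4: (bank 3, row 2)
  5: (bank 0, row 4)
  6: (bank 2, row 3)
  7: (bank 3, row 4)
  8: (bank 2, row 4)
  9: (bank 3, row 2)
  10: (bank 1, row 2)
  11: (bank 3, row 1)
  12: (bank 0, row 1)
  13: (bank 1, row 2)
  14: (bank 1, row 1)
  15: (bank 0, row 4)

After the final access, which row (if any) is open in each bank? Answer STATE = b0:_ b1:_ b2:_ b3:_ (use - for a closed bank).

  [0] b2 r3: no row ⇒ E
  [1] b3 r4: no row ⇒ E
  [2] b3 r4: had r4 ⇒ H
  [3] b3 r2: had r4 ⇒ C
  [4] b3 r2: had r2 ⇒ H
  [5] b0 r4: no row ⇒ E
  [6] b2 r3: had r3 ⇒ H
  [7] b3 r4: had r2 ⇒ C
  [8] b2 r4: had r3 ⇒ C
  [9] b3 r2: had r4 ⇒ C
  [10] b1 r2: no row ⇒ E
  [11] b3 r1: had r2 ⇒ C
  [12] b0 r1: had r4 ⇒ C
  [13] b1 r2: had r2 ⇒ H
  [14] b1 r1: had r2 ⇒ C
  [15] b0 r4: had r1 ⇒ C

STATE = b0:4 b1:1 b2:4 b3:1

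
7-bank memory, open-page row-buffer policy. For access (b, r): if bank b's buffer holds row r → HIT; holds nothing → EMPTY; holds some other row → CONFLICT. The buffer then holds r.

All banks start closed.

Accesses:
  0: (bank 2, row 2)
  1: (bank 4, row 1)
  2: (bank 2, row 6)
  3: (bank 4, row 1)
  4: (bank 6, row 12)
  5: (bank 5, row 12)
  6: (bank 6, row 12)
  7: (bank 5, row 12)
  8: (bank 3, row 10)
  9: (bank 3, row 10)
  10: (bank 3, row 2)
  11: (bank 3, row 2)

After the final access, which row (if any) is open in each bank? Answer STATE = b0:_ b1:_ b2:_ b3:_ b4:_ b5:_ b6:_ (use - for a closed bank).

  [0] b2 r2: no row ⇒ E
  [1] b4 r1: no row ⇒ E
  [2] b2 r6: had r2 ⇒ C
  [3] b4 r1: had r1 ⇒ H
  [4] b6 r12: no row ⇒ E
  [5] b5 r12: no row ⇒ E
  [6] b6 r12: had r12 ⇒ H
  [7] b5 r12: had r12 ⇒ H
  [8] b3 r10: no row ⇒ E
  [9] b3 r10: had r10 ⇒ H
  [10] b3 r2: had r10 ⇒ C
  [11] b3 r2: had r2 ⇒ H

STATE = b0:- b1:- b2:6 b3:2 b4:1 b5:12 b6:12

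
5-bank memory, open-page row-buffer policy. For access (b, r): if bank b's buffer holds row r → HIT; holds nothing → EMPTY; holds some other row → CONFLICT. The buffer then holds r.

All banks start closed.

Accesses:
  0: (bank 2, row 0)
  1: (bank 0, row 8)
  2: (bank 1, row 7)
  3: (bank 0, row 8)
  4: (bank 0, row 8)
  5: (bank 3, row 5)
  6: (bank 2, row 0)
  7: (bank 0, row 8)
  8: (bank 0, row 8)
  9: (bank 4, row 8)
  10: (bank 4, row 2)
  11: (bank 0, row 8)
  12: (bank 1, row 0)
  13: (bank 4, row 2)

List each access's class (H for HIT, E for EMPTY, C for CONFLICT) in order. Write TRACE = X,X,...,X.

TRACE = E,E,E,H,H,E,H,H,H,E,C,H,C,H

step 0: bank2 None->0 [EMPTY]
step 1: bank0 None->8 [EMPTY]
step 2: bank1 None->7 [EMPTY]
step 3: bank0 8->8 [HIT]
step 4: bank0 8->8 [HIT]
step 5: bank3 None->5 [EMPTY]
step 6: bank2 0->0 [HIT]
step 7: bank0 8->8 [HIT]
step 8: bank0 8->8 [HIT]
step 9: bank4 None->8 [EMPTY]
step 10: bank4 8->2 [CONFLICT]
step 11: bank0 8->8 [HIT]
step 12: bank1 7->0 [CONFLICT]
step 13: bank4 2->2 [HIT]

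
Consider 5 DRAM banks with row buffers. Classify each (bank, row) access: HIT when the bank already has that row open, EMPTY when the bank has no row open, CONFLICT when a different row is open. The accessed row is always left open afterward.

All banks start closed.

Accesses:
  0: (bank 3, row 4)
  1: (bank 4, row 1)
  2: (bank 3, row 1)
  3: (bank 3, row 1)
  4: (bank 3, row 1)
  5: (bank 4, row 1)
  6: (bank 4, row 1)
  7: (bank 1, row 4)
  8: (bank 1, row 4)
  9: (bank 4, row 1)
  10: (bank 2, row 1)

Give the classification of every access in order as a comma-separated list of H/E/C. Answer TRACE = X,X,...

#0 (3,4) E
#1 (4,1) E
#2 (3,1) C  (was 4)
#3 (3,1) H  (was 1)
#4 (3,1) H  (was 1)
#5 (4,1) H  (was 1)
#6 (4,1) H  (was 1)
#7 (1,4) E
#8 (1,4) H  (was 4)
#9 (4,1) H  (was 1)
#10 (2,1) E

TRACE = E,E,C,H,H,H,H,E,H,H,E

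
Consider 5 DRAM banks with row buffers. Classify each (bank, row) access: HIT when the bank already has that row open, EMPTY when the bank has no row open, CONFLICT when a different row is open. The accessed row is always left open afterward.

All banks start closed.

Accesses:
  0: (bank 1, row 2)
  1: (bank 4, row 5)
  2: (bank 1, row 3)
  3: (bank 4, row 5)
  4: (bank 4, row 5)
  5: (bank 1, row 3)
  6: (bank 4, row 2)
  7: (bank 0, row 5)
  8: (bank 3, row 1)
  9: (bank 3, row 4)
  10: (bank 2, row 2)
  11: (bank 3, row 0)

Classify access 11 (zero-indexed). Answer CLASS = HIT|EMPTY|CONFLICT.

  [0] b1 r2: no row ⇒ E
  [1] b4 r5: no row ⇒ E
  [2] b1 r3: had r2 ⇒ C
  [3] b4 r5: had r5 ⇒ H
  [4] b4 r5: had r5 ⇒ H
  [5] b1 r3: had r3 ⇒ H
  [6] b4 r2: had r5 ⇒ C
  [7] b0 r5: no row ⇒ E
  [8] b3 r1: no row ⇒ E
  [9] b3 r4: had r1 ⇒ C
  [10] b2 r2: no row ⇒ E
  [11] b3 r0: had r4 ⇒ C

CLASS = CONFLICT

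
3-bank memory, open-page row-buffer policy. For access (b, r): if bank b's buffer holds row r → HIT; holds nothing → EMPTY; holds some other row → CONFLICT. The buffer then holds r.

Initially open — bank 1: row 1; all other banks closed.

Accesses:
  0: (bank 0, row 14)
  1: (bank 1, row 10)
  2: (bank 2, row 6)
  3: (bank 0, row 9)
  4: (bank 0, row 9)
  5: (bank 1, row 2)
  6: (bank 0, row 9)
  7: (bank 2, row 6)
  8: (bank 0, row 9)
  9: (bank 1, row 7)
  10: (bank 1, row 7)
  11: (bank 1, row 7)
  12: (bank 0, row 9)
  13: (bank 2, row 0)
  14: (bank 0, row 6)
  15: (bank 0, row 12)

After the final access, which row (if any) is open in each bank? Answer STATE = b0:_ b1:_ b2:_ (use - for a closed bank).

#0 (0,14) E
#1 (1,10) C  (was 1)
#2 (2,6) E
#3 (0,9) C  (was 14)
#4 (0,9) H  (was 9)
#5 (1,2) C  (was 10)
#6 (0,9) H  (was 9)
#7 (2,6) H  (was 6)
#8 (0,9) H  (was 9)
#9 (1,7) C  (was 2)
#10 (1,7) H  (was 7)
#11 (1,7) H  (was 7)
#12 (0,9) H  (was 9)
#13 (2,0) C  (was 6)
#14 (0,6) C  (was 9)
#15 (0,12) C  (was 6)

STATE = b0:12 b1:7 b2:0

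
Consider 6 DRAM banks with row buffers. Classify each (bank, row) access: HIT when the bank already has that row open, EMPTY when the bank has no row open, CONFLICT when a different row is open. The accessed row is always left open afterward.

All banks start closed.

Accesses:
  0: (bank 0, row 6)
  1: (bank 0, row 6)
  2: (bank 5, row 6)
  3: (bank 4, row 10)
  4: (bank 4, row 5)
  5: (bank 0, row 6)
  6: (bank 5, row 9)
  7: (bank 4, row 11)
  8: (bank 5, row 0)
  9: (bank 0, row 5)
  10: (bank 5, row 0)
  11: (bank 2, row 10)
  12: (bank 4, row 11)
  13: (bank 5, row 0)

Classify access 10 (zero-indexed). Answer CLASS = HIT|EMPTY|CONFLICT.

  [0] b0 r6: no row ⇒ E
  [1] b0 r6: had r6 ⇒ H
  [2] b5 r6: no row ⇒ E
  [3] b4 r10: no row ⇒ E
  [4] b4 r5: had r10 ⇒ C
  [5] b0 r6: had r6 ⇒ H
  [6] b5 r9: had r6 ⇒ C
  [7] b4 r11: had r5 ⇒ C
  [8] b5 r0: had r9 ⇒ C
  [9] b0 r5: had r6 ⇒ C
  [10] b5 r0: had r0 ⇒ H
  [11] b2 r10: no row ⇒ E
  [12] b4 r11: had r11 ⇒ H
  [13] b5 r0: had r0 ⇒ H

CLASS = HIT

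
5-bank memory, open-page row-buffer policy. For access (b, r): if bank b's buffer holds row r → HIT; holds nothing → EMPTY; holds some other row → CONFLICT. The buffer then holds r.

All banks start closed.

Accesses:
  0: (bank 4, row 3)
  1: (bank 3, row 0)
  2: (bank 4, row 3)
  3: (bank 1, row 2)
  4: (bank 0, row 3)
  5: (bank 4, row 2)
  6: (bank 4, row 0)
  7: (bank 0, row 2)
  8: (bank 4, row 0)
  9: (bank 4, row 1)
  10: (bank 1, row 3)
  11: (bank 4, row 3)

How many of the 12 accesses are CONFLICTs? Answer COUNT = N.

COUNT = 6

0: bank 4 row 3 — prev None → EMPTY
1: bank 3 row 0 — prev None → EMPTY
2: bank 4 row 3 — prev 3 → HIT
3: bank 1 row 2 — prev None → EMPTY
4: bank 0 row 3 — prev None → EMPTY
5: bank 4 row 2 — prev 3 → CONFLICT
6: bank 4 row 0 — prev 2 → CONFLICT
7: bank 0 row 2 — prev 3 → CONFLICT
8: bank 4 row 0 — prev 0 → HIT
9: bank 4 row 1 — prev 0 → CONFLICT
10: bank 1 row 3 — prev 2 → CONFLICT
11: bank 4 row 3 — prev 1 → CONFLICT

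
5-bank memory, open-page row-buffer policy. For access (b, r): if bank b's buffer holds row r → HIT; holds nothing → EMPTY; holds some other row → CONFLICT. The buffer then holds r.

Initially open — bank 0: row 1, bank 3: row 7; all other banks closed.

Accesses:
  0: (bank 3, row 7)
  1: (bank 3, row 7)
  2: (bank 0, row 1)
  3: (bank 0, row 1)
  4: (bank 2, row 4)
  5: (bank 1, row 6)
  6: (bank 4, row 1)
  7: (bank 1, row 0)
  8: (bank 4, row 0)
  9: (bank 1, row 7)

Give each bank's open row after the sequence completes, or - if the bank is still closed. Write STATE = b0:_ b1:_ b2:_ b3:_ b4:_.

STATE = b0:1 b1:7 b2:4 b3:7 b4:0

step 0: bank3 7->7 [HIT]
step 1: bank3 7->7 [HIT]
step 2: bank0 1->1 [HIT]
step 3: bank0 1->1 [HIT]
step 4: bank2 None->4 [EMPTY]
step 5: bank1 None->6 [EMPTY]
step 6: bank4 None->1 [EMPTY]
step 7: bank1 6->0 [CONFLICT]
step 8: bank4 1->0 [CONFLICT]
step 9: bank1 0->7 [CONFLICT]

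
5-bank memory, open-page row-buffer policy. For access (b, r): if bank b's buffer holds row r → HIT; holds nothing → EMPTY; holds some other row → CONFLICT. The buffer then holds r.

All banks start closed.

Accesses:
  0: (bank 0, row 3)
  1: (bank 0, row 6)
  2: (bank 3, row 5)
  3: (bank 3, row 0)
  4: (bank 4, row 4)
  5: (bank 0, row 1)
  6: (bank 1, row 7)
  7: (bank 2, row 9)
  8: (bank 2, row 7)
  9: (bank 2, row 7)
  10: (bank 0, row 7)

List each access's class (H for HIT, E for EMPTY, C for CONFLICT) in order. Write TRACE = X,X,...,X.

TRACE = E,C,E,C,E,C,E,E,C,H,C

#0 (0,3) E
#1 (0,6) C  (was 3)
#2 (3,5) E
#3 (3,0) C  (was 5)
#4 (4,4) E
#5 (0,1) C  (was 6)
#6 (1,7) E
#7 (2,9) E
#8 (2,7) C  (was 9)
#9 (2,7) H  (was 7)
#10 (0,7) C  (was 1)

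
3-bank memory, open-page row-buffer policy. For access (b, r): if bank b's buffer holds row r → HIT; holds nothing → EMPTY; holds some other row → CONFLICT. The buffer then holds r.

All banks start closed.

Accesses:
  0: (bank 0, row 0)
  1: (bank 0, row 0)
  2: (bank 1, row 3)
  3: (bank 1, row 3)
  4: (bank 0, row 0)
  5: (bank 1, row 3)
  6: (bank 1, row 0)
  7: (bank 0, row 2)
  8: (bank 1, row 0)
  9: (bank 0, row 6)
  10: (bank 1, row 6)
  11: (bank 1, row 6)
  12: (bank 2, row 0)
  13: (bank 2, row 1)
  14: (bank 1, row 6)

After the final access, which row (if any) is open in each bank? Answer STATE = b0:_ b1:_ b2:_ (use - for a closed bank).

STATE = b0:6 b1:6 b2:1

0: bank 0 row 0 — prev None → EMPTY
1: bank 0 row 0 — prev 0 → HIT
2: bank 1 row 3 — prev None → EMPTY
3: bank 1 row 3 — prev 3 → HIT
4: bank 0 row 0 — prev 0 → HIT
5: bank 1 row 3 — prev 3 → HIT
6: bank 1 row 0 — prev 3 → CONFLICT
7: bank 0 row 2 — prev 0 → CONFLICT
8: bank 1 row 0 — prev 0 → HIT
9: bank 0 row 6 — prev 2 → CONFLICT
10: bank 1 row 6 — prev 0 → CONFLICT
11: bank 1 row 6 — prev 6 → HIT
12: bank 2 row 0 — prev None → EMPTY
13: bank 2 row 1 — prev 0 → CONFLICT
14: bank 1 row 6 — prev 6 → HIT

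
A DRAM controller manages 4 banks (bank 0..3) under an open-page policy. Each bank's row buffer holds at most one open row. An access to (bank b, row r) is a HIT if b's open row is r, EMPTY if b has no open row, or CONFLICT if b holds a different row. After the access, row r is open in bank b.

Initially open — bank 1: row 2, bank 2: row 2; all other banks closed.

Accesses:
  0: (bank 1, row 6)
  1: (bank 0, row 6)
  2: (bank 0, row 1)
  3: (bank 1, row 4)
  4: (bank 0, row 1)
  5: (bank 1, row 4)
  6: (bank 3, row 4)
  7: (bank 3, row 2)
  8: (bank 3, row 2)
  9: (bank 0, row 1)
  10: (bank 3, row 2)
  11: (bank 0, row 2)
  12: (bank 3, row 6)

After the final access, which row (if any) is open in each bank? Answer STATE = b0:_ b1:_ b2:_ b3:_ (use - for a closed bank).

#0 (1,6) C  (was 2)
#1 (0,6) E
#2 (0,1) C  (was 6)
#3 (1,4) C  (was 6)
#4 (0,1) H  (was 1)
#5 (1,4) H  (was 4)
#6 (3,4) E
#7 (3,2) C  (was 4)
#8 (3,2) H  (was 2)
#9 (0,1) H  (was 1)
#10 (3,2) H  (was 2)
#11 (0,2) C  (was 1)
#12 (3,6) C  (was 2)

STATE = b0:2 b1:4 b2:2 b3:6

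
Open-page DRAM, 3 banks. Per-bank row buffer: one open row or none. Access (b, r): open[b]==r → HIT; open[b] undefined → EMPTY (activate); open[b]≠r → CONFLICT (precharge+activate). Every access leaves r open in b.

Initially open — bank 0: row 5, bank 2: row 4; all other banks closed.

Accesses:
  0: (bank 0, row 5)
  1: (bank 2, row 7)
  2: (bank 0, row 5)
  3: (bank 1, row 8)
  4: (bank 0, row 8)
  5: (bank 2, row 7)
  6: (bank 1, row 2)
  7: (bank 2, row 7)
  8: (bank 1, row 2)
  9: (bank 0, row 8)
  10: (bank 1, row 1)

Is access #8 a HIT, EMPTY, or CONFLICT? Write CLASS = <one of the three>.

CLASS = HIT

#0 (0,5) H  (was 5)
#1 (2,7) C  (was 4)
#2 (0,5) H  (was 5)
#3 (1,8) E
#4 (0,8) C  (was 5)
#5 (2,7) H  (was 7)
#6 (1,2) C  (was 8)
#7 (2,7) H  (was 7)
#8 (1,2) H  (was 2)
#9 (0,8) H  (was 8)
#10 (1,1) C  (was 2)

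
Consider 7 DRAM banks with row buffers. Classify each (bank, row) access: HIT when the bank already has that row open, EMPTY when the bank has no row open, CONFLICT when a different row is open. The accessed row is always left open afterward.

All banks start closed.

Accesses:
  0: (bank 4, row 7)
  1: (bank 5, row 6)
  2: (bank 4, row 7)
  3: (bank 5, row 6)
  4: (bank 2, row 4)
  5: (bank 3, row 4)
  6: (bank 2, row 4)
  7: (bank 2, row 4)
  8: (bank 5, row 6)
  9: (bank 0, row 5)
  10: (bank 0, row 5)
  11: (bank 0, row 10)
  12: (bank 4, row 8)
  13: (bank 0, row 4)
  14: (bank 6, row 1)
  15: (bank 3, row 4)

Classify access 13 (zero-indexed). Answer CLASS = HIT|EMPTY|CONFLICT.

CLASS = CONFLICT

0: bank 4 row 7 — prev None → EMPTY
1: bank 5 row 6 — prev None → EMPTY
2: bank 4 row 7 — prev 7 → HIT
3: bank 5 row 6 — prev 6 → HIT
4: bank 2 row 4 — prev None → EMPTY
5: bank 3 row 4 — prev None → EMPTY
6: bank 2 row 4 — prev 4 → HIT
7: bank 2 row 4 — prev 4 → HIT
8: bank 5 row 6 — prev 6 → HIT
9: bank 0 row 5 — prev None → EMPTY
10: bank 0 row 5 — prev 5 → HIT
11: bank 0 row 10 — prev 5 → CONFLICT
12: bank 4 row 8 — prev 7 → CONFLICT
13: bank 0 row 4 — prev 10 → CONFLICT
14: bank 6 row 1 — prev None → EMPTY
15: bank 3 row 4 — prev 4 → HIT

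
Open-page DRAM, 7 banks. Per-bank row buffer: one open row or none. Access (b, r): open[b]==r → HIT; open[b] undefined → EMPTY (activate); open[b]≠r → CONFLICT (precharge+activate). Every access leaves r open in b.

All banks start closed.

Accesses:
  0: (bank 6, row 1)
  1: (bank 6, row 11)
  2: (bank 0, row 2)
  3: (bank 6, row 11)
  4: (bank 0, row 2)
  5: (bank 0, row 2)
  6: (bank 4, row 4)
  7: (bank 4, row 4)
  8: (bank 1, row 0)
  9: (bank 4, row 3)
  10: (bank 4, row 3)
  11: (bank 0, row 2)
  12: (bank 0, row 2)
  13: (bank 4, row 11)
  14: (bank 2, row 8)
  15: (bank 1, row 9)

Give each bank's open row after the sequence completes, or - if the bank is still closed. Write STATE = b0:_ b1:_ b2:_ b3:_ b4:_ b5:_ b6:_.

STATE = b0:2 b1:9 b2:8 b3:- b4:11 b5:- b6:11

step 0: bank6 None->1 [EMPTY]
step 1: bank6 1->11 [CONFLICT]
step 2: bank0 None->2 [EMPTY]
step 3: bank6 11->11 [HIT]
step 4: bank0 2->2 [HIT]
step 5: bank0 2->2 [HIT]
step 6: bank4 None->4 [EMPTY]
step 7: bank4 4->4 [HIT]
step 8: bank1 None->0 [EMPTY]
step 9: bank4 4->3 [CONFLICT]
step 10: bank4 3->3 [HIT]
step 11: bank0 2->2 [HIT]
step 12: bank0 2->2 [HIT]
step 13: bank4 3->11 [CONFLICT]
step 14: bank2 None->8 [EMPTY]
step 15: bank1 0->9 [CONFLICT]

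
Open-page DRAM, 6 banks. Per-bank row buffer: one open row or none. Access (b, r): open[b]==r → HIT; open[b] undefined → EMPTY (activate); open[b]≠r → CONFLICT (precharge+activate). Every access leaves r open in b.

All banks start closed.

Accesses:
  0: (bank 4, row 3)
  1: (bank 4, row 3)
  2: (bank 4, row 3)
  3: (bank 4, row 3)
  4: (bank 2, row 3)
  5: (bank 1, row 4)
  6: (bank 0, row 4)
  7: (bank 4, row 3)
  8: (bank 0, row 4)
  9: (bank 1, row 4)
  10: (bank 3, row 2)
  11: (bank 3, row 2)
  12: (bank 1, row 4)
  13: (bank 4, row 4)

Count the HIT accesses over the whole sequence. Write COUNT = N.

COUNT = 8

#0 (4,3) E
#1 (4,3) H  (was 3)
#2 (4,3) H  (was 3)
#3 (4,3) H  (was 3)
#4 (2,3) E
#5 (1,4) E
#6 (0,4) E
#7 (4,3) H  (was 3)
#8 (0,4) H  (was 4)
#9 (1,4) H  (was 4)
#10 (3,2) E
#11 (3,2) H  (was 2)
#12 (1,4) H  (was 4)
#13 (4,4) C  (was 3)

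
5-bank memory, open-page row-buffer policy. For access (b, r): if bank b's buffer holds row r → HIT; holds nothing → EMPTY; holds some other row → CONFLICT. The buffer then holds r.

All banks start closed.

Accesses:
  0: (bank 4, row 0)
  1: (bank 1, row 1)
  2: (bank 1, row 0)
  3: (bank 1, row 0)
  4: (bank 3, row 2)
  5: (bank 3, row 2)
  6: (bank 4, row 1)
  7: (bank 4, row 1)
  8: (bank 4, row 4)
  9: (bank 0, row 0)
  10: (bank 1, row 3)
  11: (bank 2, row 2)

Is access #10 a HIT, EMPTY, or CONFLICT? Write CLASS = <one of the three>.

#0 (4,0) E
#1 (1,1) E
#2 (1,0) C  (was 1)
#3 (1,0) H  (was 0)
#4 (3,2) E
#5 (3,2) H  (was 2)
#6 (4,1) C  (was 0)
#7 (4,1) H  (was 1)
#8 (4,4) C  (was 1)
#9 (0,0) E
#10 (1,3) C  (was 0)
#11 (2,2) E

CLASS = CONFLICT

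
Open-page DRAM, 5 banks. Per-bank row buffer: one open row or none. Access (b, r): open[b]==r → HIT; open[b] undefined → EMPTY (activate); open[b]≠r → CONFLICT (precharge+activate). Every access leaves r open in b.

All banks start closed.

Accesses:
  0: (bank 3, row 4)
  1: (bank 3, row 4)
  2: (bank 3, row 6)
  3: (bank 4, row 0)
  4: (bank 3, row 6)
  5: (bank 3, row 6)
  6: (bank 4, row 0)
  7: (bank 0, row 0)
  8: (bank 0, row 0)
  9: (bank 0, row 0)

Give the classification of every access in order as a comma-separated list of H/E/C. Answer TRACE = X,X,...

TRACE = E,H,C,E,H,H,H,E,H,H

step 0: bank3 None->4 [EMPTY]
step 1: bank3 4->4 [HIT]
step 2: bank3 4->6 [CONFLICT]
step 3: bank4 None->0 [EMPTY]
step 4: bank3 6->6 [HIT]
step 5: bank3 6->6 [HIT]
step 6: bank4 0->0 [HIT]
step 7: bank0 None->0 [EMPTY]
step 8: bank0 0->0 [HIT]
step 9: bank0 0->0 [HIT]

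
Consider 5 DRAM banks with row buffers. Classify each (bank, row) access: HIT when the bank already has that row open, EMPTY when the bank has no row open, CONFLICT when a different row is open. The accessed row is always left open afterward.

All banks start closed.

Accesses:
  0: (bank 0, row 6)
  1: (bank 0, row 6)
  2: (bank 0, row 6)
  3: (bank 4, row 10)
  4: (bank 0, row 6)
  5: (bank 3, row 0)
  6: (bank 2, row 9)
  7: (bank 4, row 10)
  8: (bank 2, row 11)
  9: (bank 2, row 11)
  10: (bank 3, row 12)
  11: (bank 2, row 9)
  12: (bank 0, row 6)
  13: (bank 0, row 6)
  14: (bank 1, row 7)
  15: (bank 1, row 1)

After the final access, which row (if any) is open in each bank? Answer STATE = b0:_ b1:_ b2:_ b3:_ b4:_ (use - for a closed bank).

STATE = b0:6 b1:1 b2:9 b3:12 b4:10

step 0: bank0 None->6 [EMPTY]
step 1: bank0 6->6 [HIT]
step 2: bank0 6->6 [HIT]
step 3: bank4 None->10 [EMPTY]
step 4: bank0 6->6 [HIT]
step 5: bank3 None->0 [EMPTY]
step 6: bank2 None->9 [EMPTY]
step 7: bank4 10->10 [HIT]
step 8: bank2 9->11 [CONFLICT]
step 9: bank2 11->11 [HIT]
step 10: bank3 0->12 [CONFLICT]
step 11: bank2 11->9 [CONFLICT]
step 12: bank0 6->6 [HIT]
step 13: bank0 6->6 [HIT]
step 14: bank1 None->7 [EMPTY]
step 15: bank1 7->1 [CONFLICT]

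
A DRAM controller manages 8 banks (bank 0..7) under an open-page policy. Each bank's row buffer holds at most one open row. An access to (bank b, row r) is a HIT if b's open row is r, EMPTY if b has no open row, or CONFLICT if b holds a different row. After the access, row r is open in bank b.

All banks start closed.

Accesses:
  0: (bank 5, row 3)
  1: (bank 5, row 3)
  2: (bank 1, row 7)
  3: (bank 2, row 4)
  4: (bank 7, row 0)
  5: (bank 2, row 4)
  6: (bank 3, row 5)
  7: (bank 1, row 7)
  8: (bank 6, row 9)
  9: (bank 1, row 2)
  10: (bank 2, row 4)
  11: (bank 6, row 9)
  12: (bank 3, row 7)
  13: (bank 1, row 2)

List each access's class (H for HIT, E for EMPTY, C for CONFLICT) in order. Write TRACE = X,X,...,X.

step 0: bank5 None->3 [EMPTY]
step 1: bank5 3->3 [HIT]
step 2: bank1 None->7 [EMPTY]
step 3: bank2 None->4 [EMPTY]
step 4: bank7 None->0 [EMPTY]
step 5: bank2 4->4 [HIT]
step 6: bank3 None->5 [EMPTY]
step 7: bank1 7->7 [HIT]
step 8: bank6 None->9 [EMPTY]
step 9: bank1 7->2 [CONFLICT]
step 10: bank2 4->4 [HIT]
step 11: bank6 9->9 [HIT]
step 12: bank3 5->7 [CONFLICT]
step 13: bank1 2->2 [HIT]

TRACE = E,H,E,E,E,H,E,H,E,C,H,H,C,H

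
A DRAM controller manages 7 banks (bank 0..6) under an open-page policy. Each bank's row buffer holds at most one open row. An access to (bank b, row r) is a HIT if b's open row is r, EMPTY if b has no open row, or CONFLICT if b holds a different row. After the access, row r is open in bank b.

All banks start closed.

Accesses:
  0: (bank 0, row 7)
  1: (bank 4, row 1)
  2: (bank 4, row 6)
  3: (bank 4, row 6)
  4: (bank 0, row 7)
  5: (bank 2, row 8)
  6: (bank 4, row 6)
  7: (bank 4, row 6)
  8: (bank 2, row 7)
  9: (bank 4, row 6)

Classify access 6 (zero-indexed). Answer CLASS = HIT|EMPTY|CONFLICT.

CLASS = HIT

0: bank 0 row 7 — prev None → EMPTY
1: bank 4 row 1 — prev None → EMPTY
2: bank 4 row 6 — prev 1 → CONFLICT
3: bank 4 row 6 — prev 6 → HIT
4: bank 0 row 7 — prev 7 → HIT
5: bank 2 row 8 — prev None → EMPTY
6: bank 4 row 6 — prev 6 → HIT
7: bank 4 row 6 — prev 6 → HIT
8: bank 2 row 7 — prev 8 → CONFLICT
9: bank 4 row 6 — prev 6 → HIT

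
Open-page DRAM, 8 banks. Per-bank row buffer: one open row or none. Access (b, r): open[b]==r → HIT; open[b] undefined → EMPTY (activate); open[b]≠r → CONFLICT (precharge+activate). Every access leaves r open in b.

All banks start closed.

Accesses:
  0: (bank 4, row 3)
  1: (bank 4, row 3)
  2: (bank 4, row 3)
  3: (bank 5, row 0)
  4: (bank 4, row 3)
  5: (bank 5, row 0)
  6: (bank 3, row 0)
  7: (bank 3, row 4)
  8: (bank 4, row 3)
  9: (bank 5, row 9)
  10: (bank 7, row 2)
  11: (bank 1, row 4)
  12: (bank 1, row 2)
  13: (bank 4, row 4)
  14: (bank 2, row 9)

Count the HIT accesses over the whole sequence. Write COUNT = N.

  [0] b4 r3: no row ⇒ E
  [1] b4 r3: had r3 ⇒ H
  [2] b4 r3: had r3 ⇒ H
  [3] b5 r0: no row ⇒ E
  [4] b4 r3: had r3 ⇒ H
  [5] b5 r0: had r0 ⇒ H
  [6] b3 r0: no row ⇒ E
  [7] b3 r4: had r0 ⇒ C
  [8] b4 r3: had r3 ⇒ H
  [9] b5 r9: had r0 ⇒ C
  [10] b7 r2: no row ⇒ E
  [11] b1 r4: no row ⇒ E
  [12] b1 r2: had r4 ⇒ C
  [13] b4 r4: had r3 ⇒ C
  [14] b2 r9: no row ⇒ E

COUNT = 5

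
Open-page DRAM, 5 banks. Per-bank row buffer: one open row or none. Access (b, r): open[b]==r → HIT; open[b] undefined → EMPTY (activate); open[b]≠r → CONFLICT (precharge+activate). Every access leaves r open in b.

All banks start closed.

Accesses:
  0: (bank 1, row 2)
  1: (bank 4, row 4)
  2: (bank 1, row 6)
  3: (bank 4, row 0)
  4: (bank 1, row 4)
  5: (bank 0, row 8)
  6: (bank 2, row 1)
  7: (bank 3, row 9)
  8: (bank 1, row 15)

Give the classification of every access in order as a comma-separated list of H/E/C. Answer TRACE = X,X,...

step 0: bank1 None->2 [EMPTY]
step 1: bank4 None->4 [EMPTY]
step 2: bank1 2->6 [CONFLICT]
step 3: bank4 4->0 [CONFLICT]
step 4: bank1 6->4 [CONFLICT]
step 5: bank0 None->8 [EMPTY]
step 6: bank2 None->1 [EMPTY]
step 7: bank3 None->9 [EMPTY]
step 8: bank1 4->15 [CONFLICT]

TRACE = E,E,C,C,C,E,E,E,C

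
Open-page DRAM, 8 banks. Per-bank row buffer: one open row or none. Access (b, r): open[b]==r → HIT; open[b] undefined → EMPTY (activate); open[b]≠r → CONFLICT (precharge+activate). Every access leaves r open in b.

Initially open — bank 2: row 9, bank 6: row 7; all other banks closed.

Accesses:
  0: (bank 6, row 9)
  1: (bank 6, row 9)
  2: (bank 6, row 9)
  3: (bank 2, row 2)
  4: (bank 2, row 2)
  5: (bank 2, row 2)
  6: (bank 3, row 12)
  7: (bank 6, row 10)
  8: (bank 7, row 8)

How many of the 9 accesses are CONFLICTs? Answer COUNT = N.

COUNT = 3

step 0: bank6 7->9 [CONFLICT]
step 1: bank6 9->9 [HIT]
step 2: bank6 9->9 [HIT]
step 3: bank2 9->2 [CONFLICT]
step 4: bank2 2->2 [HIT]
step 5: bank2 2->2 [HIT]
step 6: bank3 None->12 [EMPTY]
step 7: bank6 9->10 [CONFLICT]
step 8: bank7 None->8 [EMPTY]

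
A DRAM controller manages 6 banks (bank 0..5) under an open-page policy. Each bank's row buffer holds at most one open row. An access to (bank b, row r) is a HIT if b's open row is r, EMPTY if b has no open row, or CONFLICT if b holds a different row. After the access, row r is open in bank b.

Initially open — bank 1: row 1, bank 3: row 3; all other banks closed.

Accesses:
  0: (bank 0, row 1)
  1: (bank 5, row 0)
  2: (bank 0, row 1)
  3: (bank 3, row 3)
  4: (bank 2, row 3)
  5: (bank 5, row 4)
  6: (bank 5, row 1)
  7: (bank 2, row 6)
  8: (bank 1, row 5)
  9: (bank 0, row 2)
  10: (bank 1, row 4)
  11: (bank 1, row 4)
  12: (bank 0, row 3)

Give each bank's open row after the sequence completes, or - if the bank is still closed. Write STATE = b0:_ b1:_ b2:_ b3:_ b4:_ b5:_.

STATE = b0:3 b1:4 b2:6 b3:3 b4:- b5:1

  [0] b0 r1: no row ⇒ E
  [1] b5 r0: no row ⇒ E
  [2] b0 r1: had r1 ⇒ H
  [3] b3 r3: had r3 ⇒ H
  [4] b2 r3: no row ⇒ E
  [5] b5 r4: had r0 ⇒ C
  [6] b5 r1: had r4 ⇒ C
  [7] b2 r6: had r3 ⇒ C
  [8] b1 r5: had r1 ⇒ C
  [9] b0 r2: had r1 ⇒ C
  [10] b1 r4: had r5 ⇒ C
  [11] b1 r4: had r4 ⇒ H
  [12] b0 r3: had r2 ⇒ C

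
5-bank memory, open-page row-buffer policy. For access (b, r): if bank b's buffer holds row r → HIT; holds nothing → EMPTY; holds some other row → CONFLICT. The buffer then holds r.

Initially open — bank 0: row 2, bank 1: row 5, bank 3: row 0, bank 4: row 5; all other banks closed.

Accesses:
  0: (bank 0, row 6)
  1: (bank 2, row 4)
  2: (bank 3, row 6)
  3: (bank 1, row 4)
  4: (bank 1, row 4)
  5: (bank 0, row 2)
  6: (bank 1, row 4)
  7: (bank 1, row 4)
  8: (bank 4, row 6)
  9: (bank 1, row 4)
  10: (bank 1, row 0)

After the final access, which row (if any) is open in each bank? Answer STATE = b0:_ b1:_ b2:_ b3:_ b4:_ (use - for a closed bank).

STATE = b0:2 b1:0 b2:4 b3:6 b4:6

#0 (0,6) C  (was 2)
#1 (2,4) E
#2 (3,6) C  (was 0)
#3 (1,4) C  (was 5)
#4 (1,4) H  (was 4)
#5 (0,2) C  (was 6)
#6 (1,4) H  (was 4)
#7 (1,4) H  (was 4)
#8 (4,6) C  (was 5)
#9 (1,4) H  (was 4)
#10 (1,0) C  (was 4)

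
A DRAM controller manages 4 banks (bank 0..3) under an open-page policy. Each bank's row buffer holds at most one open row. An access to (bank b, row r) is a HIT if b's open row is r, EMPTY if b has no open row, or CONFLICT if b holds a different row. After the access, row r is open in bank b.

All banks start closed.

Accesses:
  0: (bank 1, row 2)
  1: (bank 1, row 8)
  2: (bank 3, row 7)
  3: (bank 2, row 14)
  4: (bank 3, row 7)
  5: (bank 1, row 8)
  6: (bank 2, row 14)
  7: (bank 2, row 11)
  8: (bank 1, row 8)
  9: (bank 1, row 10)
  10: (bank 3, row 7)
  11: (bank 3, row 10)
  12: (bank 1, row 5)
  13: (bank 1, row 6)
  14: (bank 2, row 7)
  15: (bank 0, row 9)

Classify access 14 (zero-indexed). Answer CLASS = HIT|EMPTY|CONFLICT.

  [0] b1 r2: no row ⇒ E
  [1] b1 r8: had r2 ⇒ C
  [2] b3 r7: no row ⇒ E
  [3] b2 r14: no row ⇒ E
  [4] b3 r7: had r7 ⇒ H
  [5] b1 r8: had r8 ⇒ H
  [6] b2 r14: had r14 ⇒ H
  [7] b2 r11: had r14 ⇒ C
  [8] b1 r8: had r8 ⇒ H
  [9] b1 r10: had r8 ⇒ C
  [10] b3 r7: had r7 ⇒ H
  [11] b3 r10: had r7 ⇒ C
  [12] b1 r5: had r10 ⇒ C
  [13] b1 r6: had r5 ⇒ C
  [14] b2 r7: had r11 ⇒ C
  [15] b0 r9: no row ⇒ E

CLASS = CONFLICT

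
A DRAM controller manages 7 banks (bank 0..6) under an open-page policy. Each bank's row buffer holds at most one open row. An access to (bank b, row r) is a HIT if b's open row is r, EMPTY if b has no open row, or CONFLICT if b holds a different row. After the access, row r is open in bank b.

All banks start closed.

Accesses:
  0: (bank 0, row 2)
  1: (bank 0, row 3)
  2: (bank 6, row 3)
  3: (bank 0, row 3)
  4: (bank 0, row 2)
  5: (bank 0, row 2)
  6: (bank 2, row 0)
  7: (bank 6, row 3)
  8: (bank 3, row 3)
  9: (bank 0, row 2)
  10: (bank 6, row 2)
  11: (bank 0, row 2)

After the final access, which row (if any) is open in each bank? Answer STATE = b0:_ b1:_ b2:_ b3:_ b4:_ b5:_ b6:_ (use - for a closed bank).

0: bank 0 row 2 — prev None → EMPTY
1: bank 0 row 3 — prev 2 → CONFLICT
2: bank 6 row 3 — prev None → EMPTY
3: bank 0 row 3 — prev 3 → HIT
4: bank 0 row 2 — prev 3 → CONFLICT
5: bank 0 row 2 — prev 2 → HIT
6: bank 2 row 0 — prev None → EMPTY
7: bank 6 row 3 — prev 3 → HIT
8: bank 3 row 3 — prev None → EMPTY
9: bank 0 row 2 — prev 2 → HIT
10: bank 6 row 2 — prev 3 → CONFLICT
11: bank 0 row 2 — prev 2 → HIT

STATE = b0:2 b1:- b2:0 b3:3 b4:- b5:- b6:2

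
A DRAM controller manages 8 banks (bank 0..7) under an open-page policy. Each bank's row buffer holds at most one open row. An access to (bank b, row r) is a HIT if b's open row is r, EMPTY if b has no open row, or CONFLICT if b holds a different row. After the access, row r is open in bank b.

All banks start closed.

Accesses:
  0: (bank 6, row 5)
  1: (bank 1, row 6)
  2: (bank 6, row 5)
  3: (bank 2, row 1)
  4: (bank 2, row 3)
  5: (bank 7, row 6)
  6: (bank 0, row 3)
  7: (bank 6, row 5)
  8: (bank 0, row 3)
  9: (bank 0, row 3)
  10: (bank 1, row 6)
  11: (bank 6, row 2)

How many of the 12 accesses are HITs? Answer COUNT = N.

COUNT = 5

#0 (6,5) E
#1 (1,6) E
#2 (6,5) H  (was 5)
#3 (2,1) E
#4 (2,3) C  (was 1)
#5 (7,6) E
#6 (0,3) E
#7 (6,5) H  (was 5)
#8 (0,3) H  (was 3)
#9 (0,3) H  (was 3)
#10 (1,6) H  (was 6)
#11 (6,2) C  (was 5)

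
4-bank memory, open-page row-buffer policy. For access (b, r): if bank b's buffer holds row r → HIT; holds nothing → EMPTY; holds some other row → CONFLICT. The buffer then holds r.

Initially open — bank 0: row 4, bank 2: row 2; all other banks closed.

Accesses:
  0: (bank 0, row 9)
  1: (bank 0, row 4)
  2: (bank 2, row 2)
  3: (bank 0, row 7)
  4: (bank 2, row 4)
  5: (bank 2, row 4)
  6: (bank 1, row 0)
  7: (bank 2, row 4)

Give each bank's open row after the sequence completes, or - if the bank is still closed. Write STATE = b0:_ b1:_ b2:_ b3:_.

#0 (0,9) C  (was 4)
#1 (0,4) C  (was 9)
#2 (2,2) H  (was 2)
#3 (0,7) C  (was 4)
#4 (2,4) C  (was 2)
#5 (2,4) H  (was 4)
#6 (1,0) E
#7 (2,4) H  (was 4)

STATE = b0:7 b1:0 b2:4 b3:-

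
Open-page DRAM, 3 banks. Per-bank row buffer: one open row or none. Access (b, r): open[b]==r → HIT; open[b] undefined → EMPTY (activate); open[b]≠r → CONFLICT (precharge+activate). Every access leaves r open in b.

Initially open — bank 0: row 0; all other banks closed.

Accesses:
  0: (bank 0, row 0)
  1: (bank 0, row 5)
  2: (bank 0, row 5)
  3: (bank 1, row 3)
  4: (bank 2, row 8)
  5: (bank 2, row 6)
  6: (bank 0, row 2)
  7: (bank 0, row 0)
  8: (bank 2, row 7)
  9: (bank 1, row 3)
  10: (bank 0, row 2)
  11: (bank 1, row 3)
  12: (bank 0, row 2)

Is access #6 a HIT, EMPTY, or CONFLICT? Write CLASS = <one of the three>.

CLASS = CONFLICT

  [0] b0 r0: had r0 ⇒ H
  [1] b0 r5: had r0 ⇒ C
  [2] b0 r5: had r5 ⇒ H
  [3] b1 r3: no row ⇒ E
  [4] b2 r8: no row ⇒ E
  [5] b2 r6: had r8 ⇒ C
  [6] b0 r2: had r5 ⇒ C
  [7] b0 r0: had r2 ⇒ C
  [8] b2 r7: had r6 ⇒ C
  [9] b1 r3: had r3 ⇒ H
  [10] b0 r2: had r0 ⇒ C
  [11] b1 r3: had r3 ⇒ H
  [12] b0 r2: had r2 ⇒ H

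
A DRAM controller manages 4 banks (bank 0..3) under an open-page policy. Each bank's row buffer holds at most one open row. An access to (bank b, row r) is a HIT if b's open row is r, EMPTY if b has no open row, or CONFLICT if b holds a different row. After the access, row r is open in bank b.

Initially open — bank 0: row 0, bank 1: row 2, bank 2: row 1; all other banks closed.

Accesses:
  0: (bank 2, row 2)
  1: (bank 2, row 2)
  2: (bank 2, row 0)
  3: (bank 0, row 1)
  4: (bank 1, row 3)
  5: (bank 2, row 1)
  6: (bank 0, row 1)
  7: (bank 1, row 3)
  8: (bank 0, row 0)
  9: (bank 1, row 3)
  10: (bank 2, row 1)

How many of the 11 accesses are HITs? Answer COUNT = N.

COUNT = 5

#0 (2,2) C  (was 1)
#1 (2,2) H  (was 2)
#2 (2,0) C  (was 2)
#3 (0,1) C  (was 0)
#4 (1,3) C  (was 2)
#5 (2,1) C  (was 0)
#6 (0,1) H  (was 1)
#7 (1,3) H  (was 3)
#8 (0,0) C  (was 1)
#9 (1,3) H  (was 3)
#10 (2,1) H  (was 1)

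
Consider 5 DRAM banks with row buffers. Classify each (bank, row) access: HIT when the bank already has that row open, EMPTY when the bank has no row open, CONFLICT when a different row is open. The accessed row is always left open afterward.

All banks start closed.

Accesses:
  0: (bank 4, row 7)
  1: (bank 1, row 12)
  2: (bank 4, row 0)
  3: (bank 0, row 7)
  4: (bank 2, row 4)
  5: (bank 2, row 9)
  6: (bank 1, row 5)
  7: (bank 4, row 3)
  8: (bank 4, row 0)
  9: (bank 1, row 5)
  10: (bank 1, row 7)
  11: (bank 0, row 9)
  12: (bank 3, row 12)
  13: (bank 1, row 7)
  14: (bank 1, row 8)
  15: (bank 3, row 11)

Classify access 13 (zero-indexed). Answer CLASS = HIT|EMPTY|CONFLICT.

  [0] b4 r7: no row ⇒ E
  [1] b1 r12: no row ⇒ E
  [2] b4 r0: had r7 ⇒ C
  [3] b0 r7: no row ⇒ E
  [4] b2 r4: no row ⇒ E
  [5] b2 r9: had r4 ⇒ C
  [6] b1 r5: had r12 ⇒ C
  [7] b4 r3: had r0 ⇒ C
  [8] b4 r0: had r3 ⇒ C
  [9] b1 r5: had r5 ⇒ H
  [10] b1 r7: had r5 ⇒ C
  [11] b0 r9: had r7 ⇒ C
  [12] b3 r12: no row ⇒ E
  [13] b1 r7: had r7 ⇒ H
  [14] b1 r8: had r7 ⇒ C
  [15] b3 r11: had r12 ⇒ C

CLASS = HIT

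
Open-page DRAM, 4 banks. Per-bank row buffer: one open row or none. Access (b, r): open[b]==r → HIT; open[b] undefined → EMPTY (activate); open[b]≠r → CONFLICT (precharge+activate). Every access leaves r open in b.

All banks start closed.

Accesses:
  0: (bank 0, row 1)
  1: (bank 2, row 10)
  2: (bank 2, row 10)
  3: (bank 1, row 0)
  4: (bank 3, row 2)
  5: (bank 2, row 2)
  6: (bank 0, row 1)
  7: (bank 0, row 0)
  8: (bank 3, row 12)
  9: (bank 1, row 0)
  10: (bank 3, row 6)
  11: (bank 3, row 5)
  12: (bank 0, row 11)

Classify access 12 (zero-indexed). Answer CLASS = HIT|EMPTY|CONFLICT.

CLASS = CONFLICT

  [0] b0 r1: no row ⇒ E
  [1] b2 r10: no row ⇒ E
  [2] b2 r10: had r10 ⇒ H
  [3] b1 r0: no row ⇒ E
  [4] b3 r2: no row ⇒ E
  [5] b2 r2: had r10 ⇒ C
  [6] b0 r1: had r1 ⇒ H
  [7] b0 r0: had r1 ⇒ C
  [8] b3 r12: had r2 ⇒ C
  [9] b1 r0: had r0 ⇒ H
  [10] b3 r6: had r12 ⇒ C
  [11] b3 r5: had r6 ⇒ C
  [12] b0 r11: had r0 ⇒ C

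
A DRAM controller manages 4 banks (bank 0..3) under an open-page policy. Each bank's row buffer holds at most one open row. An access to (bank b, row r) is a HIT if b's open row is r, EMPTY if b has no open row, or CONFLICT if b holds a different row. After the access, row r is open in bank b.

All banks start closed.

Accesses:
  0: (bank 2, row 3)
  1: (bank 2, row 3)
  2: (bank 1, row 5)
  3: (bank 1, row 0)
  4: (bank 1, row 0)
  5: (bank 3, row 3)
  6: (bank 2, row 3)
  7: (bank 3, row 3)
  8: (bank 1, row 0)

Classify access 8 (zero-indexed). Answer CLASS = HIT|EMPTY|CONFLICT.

  [0] b2 r3: no row ⇒ E
  [1] b2 r3: had r3 ⇒ H
  [2] b1 r5: no row ⇒ E
  [3] b1 r0: had r5 ⇒ C
  [4] b1 r0: had r0 ⇒ H
  [5] b3 r3: no row ⇒ E
  [6] b2 r3: had r3 ⇒ H
  [7] b3 r3: had r3 ⇒ H
  [8] b1 r0: had r0 ⇒ H

CLASS = HIT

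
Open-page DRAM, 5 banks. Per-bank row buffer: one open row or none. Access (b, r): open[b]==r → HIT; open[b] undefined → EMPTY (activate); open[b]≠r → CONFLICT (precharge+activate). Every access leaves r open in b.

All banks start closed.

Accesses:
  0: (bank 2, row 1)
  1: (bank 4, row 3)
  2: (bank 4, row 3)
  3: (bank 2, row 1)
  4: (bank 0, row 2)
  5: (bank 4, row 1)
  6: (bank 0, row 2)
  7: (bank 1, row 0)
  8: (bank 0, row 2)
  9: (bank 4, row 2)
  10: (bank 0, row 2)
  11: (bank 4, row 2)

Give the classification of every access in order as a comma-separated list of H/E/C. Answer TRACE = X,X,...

TRACE = E,E,H,H,E,C,H,E,H,C,H,H

  [0] b2 r1: no row ⇒ E
  [1] b4 r3: no row ⇒ E
  [2] b4 r3: had r3 ⇒ H
  [3] b2 r1: had r1 ⇒ H
  [4] b0 r2: no row ⇒ E
  [5] b4 r1: had r3 ⇒ C
  [6] b0 r2: had r2 ⇒ H
  [7] b1 r0: no row ⇒ E
  [8] b0 r2: had r2 ⇒ H
  [9] b4 r2: had r1 ⇒ C
  [10] b0 r2: had r2 ⇒ H
  [11] b4 r2: had r2 ⇒ H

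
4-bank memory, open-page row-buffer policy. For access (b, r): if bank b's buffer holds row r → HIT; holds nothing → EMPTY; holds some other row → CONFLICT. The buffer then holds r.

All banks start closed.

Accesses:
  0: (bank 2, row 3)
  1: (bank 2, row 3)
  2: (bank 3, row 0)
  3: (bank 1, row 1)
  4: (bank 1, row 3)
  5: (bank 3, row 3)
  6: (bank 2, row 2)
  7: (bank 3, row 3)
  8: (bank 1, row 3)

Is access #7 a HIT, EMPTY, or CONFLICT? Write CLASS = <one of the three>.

0: bank 2 row 3 — prev None → EMPTY
1: bank 2 row 3 — prev 3 → HIT
2: bank 3 row 0 — prev None → EMPTY
3: bank 1 row 1 — prev None → EMPTY
4: bank 1 row 3 — prev 1 → CONFLICT
5: bank 3 row 3 — prev 0 → CONFLICT
6: bank 2 row 2 — prev 3 → CONFLICT
7: bank 3 row 3 — prev 3 → HIT
8: bank 1 row 3 — prev 3 → HIT

CLASS = HIT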